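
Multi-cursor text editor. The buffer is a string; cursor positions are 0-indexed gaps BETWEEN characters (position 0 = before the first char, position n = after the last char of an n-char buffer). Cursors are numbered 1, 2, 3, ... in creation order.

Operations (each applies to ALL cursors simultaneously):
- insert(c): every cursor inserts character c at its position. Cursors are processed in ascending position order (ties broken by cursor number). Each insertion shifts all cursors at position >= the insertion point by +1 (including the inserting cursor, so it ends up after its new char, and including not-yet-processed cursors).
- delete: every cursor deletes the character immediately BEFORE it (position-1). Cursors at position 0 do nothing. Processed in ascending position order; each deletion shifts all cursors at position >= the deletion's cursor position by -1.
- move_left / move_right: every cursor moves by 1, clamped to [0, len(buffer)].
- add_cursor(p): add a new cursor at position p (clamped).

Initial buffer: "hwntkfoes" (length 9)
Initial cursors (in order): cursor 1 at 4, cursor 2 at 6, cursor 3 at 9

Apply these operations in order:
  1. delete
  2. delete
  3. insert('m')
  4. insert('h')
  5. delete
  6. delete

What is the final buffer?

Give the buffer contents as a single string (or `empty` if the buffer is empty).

After op 1 (delete): buffer="hwnkoe" (len 6), cursors c1@3 c2@4 c3@6, authorship ......
After op 2 (delete): buffer="hwo" (len 3), cursors c1@2 c2@2 c3@3, authorship ...
After op 3 (insert('m')): buffer="hwmmom" (len 6), cursors c1@4 c2@4 c3@6, authorship ..12.3
After op 4 (insert('h')): buffer="hwmmhhomh" (len 9), cursors c1@6 c2@6 c3@9, authorship ..1212.33
After op 5 (delete): buffer="hwmmom" (len 6), cursors c1@4 c2@4 c3@6, authorship ..12.3
After op 6 (delete): buffer="hwo" (len 3), cursors c1@2 c2@2 c3@3, authorship ...

Answer: hwo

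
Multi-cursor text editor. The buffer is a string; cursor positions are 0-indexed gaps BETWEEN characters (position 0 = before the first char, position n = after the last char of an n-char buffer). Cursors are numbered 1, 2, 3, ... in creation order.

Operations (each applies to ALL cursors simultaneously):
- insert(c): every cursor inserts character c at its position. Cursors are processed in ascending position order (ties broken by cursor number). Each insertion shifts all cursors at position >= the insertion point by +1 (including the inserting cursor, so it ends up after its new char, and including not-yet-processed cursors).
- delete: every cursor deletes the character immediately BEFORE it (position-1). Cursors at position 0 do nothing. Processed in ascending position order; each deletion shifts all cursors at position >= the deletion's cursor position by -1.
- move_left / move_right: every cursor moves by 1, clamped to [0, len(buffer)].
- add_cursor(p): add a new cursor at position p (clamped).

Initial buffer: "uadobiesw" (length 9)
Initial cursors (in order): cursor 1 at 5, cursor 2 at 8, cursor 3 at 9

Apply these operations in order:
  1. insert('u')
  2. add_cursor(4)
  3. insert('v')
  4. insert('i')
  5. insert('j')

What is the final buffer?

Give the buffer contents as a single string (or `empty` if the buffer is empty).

Answer: uadovijbuvijiesuvijwuvij

Derivation:
After op 1 (insert('u')): buffer="uadobuiesuwu" (len 12), cursors c1@6 c2@10 c3@12, authorship .....1...2.3
After op 2 (add_cursor(4)): buffer="uadobuiesuwu" (len 12), cursors c4@4 c1@6 c2@10 c3@12, authorship .....1...2.3
After op 3 (insert('v')): buffer="uadovbuviesuvwuv" (len 16), cursors c4@5 c1@8 c2@13 c3@16, authorship ....4.11...22.33
After op 4 (insert('i')): buffer="uadovibuviiesuviwuvi" (len 20), cursors c4@6 c1@10 c2@16 c3@20, authorship ....44.111...222.333
After op 5 (insert('j')): buffer="uadovijbuvijiesuvijwuvij" (len 24), cursors c4@7 c1@12 c2@19 c3@24, authorship ....444.1111...2222.3333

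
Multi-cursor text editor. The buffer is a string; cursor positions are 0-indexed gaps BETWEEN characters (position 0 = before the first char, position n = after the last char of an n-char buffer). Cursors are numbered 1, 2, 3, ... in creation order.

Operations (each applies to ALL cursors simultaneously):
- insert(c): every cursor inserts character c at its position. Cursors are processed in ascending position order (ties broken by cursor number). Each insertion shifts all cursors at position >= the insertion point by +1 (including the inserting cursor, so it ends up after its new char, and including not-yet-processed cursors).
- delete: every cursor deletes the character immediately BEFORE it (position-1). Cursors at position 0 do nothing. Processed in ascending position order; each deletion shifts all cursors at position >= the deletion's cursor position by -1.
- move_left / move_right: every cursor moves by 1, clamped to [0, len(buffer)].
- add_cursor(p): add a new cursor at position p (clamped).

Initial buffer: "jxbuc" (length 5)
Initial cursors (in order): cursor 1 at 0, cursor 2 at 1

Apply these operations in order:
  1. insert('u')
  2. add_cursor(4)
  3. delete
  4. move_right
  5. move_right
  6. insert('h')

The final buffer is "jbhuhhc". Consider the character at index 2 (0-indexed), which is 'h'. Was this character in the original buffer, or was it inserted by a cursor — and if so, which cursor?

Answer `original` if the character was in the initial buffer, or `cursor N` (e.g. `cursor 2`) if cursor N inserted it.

Answer: cursor 1

Derivation:
After op 1 (insert('u')): buffer="ujuxbuc" (len 7), cursors c1@1 c2@3, authorship 1.2....
After op 2 (add_cursor(4)): buffer="ujuxbuc" (len 7), cursors c1@1 c2@3 c3@4, authorship 1.2....
After op 3 (delete): buffer="jbuc" (len 4), cursors c1@0 c2@1 c3@1, authorship ....
After op 4 (move_right): buffer="jbuc" (len 4), cursors c1@1 c2@2 c3@2, authorship ....
After op 5 (move_right): buffer="jbuc" (len 4), cursors c1@2 c2@3 c3@3, authorship ....
After op 6 (insert('h')): buffer="jbhuhhc" (len 7), cursors c1@3 c2@6 c3@6, authorship ..1.23.
Authorship (.=original, N=cursor N): . . 1 . 2 3 .
Index 2: author = 1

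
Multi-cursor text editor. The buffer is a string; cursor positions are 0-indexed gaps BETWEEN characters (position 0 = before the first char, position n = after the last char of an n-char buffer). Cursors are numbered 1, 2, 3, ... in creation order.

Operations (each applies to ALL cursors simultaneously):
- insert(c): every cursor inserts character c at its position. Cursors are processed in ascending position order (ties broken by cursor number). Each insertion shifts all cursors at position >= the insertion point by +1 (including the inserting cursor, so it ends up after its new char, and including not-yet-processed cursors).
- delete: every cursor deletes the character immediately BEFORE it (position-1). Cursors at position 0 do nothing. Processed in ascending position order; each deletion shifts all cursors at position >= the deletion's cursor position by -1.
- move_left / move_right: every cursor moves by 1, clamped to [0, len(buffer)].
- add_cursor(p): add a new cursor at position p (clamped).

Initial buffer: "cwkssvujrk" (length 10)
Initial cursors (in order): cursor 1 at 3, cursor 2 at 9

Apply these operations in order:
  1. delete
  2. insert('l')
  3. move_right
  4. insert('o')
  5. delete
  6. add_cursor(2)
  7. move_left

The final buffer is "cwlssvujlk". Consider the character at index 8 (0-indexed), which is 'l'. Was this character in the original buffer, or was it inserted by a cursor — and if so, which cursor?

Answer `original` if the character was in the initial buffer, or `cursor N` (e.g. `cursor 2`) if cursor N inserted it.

After op 1 (delete): buffer="cwssvujk" (len 8), cursors c1@2 c2@7, authorship ........
After op 2 (insert('l')): buffer="cwlssvujlk" (len 10), cursors c1@3 c2@9, authorship ..1.....2.
After op 3 (move_right): buffer="cwlssvujlk" (len 10), cursors c1@4 c2@10, authorship ..1.....2.
After op 4 (insert('o')): buffer="cwlsosvujlko" (len 12), cursors c1@5 c2@12, authorship ..1.1....2.2
After op 5 (delete): buffer="cwlssvujlk" (len 10), cursors c1@4 c2@10, authorship ..1.....2.
After op 6 (add_cursor(2)): buffer="cwlssvujlk" (len 10), cursors c3@2 c1@4 c2@10, authorship ..1.....2.
After op 7 (move_left): buffer="cwlssvujlk" (len 10), cursors c3@1 c1@3 c2@9, authorship ..1.....2.
Authorship (.=original, N=cursor N): . . 1 . . . . . 2 .
Index 8: author = 2

Answer: cursor 2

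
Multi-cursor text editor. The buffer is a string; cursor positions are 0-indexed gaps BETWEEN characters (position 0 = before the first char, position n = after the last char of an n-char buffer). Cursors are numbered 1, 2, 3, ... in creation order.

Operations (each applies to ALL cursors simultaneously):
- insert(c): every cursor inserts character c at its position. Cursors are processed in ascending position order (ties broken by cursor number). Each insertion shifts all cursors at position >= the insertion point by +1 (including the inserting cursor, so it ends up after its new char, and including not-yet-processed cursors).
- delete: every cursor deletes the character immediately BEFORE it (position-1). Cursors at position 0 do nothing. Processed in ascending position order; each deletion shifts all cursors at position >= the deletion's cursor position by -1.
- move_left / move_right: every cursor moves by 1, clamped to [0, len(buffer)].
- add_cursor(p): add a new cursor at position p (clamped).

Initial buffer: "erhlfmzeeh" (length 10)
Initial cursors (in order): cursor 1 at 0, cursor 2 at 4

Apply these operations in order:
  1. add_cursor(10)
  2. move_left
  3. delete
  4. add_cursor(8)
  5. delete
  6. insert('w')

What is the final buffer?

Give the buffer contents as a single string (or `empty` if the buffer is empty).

Answer: wewlfmzww

Derivation:
After op 1 (add_cursor(10)): buffer="erhlfmzeeh" (len 10), cursors c1@0 c2@4 c3@10, authorship ..........
After op 2 (move_left): buffer="erhlfmzeeh" (len 10), cursors c1@0 c2@3 c3@9, authorship ..........
After op 3 (delete): buffer="erlfmzeh" (len 8), cursors c1@0 c2@2 c3@7, authorship ........
After op 4 (add_cursor(8)): buffer="erlfmzeh" (len 8), cursors c1@0 c2@2 c3@7 c4@8, authorship ........
After op 5 (delete): buffer="elfmz" (len 5), cursors c1@0 c2@1 c3@5 c4@5, authorship .....
After op 6 (insert('w')): buffer="wewlfmzww" (len 9), cursors c1@1 c2@3 c3@9 c4@9, authorship 1.2....34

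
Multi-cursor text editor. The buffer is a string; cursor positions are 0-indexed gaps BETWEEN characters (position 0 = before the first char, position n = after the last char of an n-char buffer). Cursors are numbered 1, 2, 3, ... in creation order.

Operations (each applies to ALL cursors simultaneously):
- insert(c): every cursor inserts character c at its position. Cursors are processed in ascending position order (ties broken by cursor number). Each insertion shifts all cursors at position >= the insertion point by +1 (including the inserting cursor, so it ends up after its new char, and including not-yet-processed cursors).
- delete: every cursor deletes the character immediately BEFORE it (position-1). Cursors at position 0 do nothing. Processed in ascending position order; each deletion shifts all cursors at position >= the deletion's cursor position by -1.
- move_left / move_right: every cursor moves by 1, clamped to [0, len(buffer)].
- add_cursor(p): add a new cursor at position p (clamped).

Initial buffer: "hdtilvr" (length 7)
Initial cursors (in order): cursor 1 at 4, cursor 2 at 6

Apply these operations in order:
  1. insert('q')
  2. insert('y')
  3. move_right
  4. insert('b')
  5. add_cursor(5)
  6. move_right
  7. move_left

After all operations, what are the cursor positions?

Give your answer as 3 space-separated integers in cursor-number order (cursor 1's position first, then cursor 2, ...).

Answer: 8 12 5

Derivation:
After op 1 (insert('q')): buffer="hdtiqlvqr" (len 9), cursors c1@5 c2@8, authorship ....1..2.
After op 2 (insert('y')): buffer="hdtiqylvqyr" (len 11), cursors c1@6 c2@10, authorship ....11..22.
After op 3 (move_right): buffer="hdtiqylvqyr" (len 11), cursors c1@7 c2@11, authorship ....11..22.
After op 4 (insert('b')): buffer="hdtiqylbvqyrb" (len 13), cursors c1@8 c2@13, authorship ....11.1.22.2
After op 5 (add_cursor(5)): buffer="hdtiqylbvqyrb" (len 13), cursors c3@5 c1@8 c2@13, authorship ....11.1.22.2
After op 6 (move_right): buffer="hdtiqylbvqyrb" (len 13), cursors c3@6 c1@9 c2@13, authorship ....11.1.22.2
After op 7 (move_left): buffer="hdtiqylbvqyrb" (len 13), cursors c3@5 c1@8 c2@12, authorship ....11.1.22.2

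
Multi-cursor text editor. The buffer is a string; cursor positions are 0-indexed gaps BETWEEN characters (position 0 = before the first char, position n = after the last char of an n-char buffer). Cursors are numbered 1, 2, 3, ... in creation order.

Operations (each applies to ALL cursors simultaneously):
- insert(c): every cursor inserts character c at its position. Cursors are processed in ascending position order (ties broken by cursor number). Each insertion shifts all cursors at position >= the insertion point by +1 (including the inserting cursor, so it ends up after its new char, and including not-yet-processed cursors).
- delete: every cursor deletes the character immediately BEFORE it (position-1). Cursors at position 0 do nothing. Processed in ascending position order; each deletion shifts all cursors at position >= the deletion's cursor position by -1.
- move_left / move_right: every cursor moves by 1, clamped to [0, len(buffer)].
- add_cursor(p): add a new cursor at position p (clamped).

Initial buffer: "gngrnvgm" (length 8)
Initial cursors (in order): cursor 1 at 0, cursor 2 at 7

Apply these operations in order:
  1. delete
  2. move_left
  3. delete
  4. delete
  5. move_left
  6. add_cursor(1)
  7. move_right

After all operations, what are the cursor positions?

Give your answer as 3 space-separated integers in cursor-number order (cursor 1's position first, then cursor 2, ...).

Answer: 1 3 2

Derivation:
After op 1 (delete): buffer="gngrnvm" (len 7), cursors c1@0 c2@6, authorship .......
After op 2 (move_left): buffer="gngrnvm" (len 7), cursors c1@0 c2@5, authorship .......
After op 3 (delete): buffer="gngrvm" (len 6), cursors c1@0 c2@4, authorship ......
After op 4 (delete): buffer="gngvm" (len 5), cursors c1@0 c2@3, authorship .....
After op 5 (move_left): buffer="gngvm" (len 5), cursors c1@0 c2@2, authorship .....
After op 6 (add_cursor(1)): buffer="gngvm" (len 5), cursors c1@0 c3@1 c2@2, authorship .....
After op 7 (move_right): buffer="gngvm" (len 5), cursors c1@1 c3@2 c2@3, authorship .....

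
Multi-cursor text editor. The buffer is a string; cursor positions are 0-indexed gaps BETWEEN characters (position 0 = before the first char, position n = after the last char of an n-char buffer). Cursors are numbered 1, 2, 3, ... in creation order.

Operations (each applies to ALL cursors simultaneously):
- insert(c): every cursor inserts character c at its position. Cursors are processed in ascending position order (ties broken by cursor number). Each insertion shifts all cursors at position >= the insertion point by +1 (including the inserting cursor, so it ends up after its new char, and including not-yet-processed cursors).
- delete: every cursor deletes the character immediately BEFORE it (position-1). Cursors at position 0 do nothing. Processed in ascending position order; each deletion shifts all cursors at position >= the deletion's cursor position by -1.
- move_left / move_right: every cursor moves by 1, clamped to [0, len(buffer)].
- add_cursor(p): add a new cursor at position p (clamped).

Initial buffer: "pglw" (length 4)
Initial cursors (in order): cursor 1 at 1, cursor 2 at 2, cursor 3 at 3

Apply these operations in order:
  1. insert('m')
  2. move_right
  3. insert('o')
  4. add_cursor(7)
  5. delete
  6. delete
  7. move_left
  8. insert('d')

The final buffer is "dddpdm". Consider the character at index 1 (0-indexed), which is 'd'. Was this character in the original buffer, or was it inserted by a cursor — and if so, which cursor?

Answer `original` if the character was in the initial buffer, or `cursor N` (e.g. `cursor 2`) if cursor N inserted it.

Answer: cursor 2

Derivation:
After op 1 (insert('m')): buffer="pmgmlmw" (len 7), cursors c1@2 c2@4 c3@6, authorship .1.2.3.
After op 2 (move_right): buffer="pmgmlmw" (len 7), cursors c1@3 c2@5 c3@7, authorship .1.2.3.
After op 3 (insert('o')): buffer="pmgomlomwo" (len 10), cursors c1@4 c2@7 c3@10, authorship .1.12.23.3
After op 4 (add_cursor(7)): buffer="pmgomlomwo" (len 10), cursors c1@4 c2@7 c4@7 c3@10, authorship .1.12.23.3
After op 5 (delete): buffer="pmgmmw" (len 6), cursors c1@3 c2@4 c4@4 c3@6, authorship .1.23.
After op 6 (delete): buffer="pm" (len 2), cursors c1@1 c2@1 c4@1 c3@2, authorship .3
After op 7 (move_left): buffer="pm" (len 2), cursors c1@0 c2@0 c4@0 c3@1, authorship .3
After op 8 (insert('d')): buffer="dddpdm" (len 6), cursors c1@3 c2@3 c4@3 c3@5, authorship 124.33
Authorship (.=original, N=cursor N): 1 2 4 . 3 3
Index 1: author = 2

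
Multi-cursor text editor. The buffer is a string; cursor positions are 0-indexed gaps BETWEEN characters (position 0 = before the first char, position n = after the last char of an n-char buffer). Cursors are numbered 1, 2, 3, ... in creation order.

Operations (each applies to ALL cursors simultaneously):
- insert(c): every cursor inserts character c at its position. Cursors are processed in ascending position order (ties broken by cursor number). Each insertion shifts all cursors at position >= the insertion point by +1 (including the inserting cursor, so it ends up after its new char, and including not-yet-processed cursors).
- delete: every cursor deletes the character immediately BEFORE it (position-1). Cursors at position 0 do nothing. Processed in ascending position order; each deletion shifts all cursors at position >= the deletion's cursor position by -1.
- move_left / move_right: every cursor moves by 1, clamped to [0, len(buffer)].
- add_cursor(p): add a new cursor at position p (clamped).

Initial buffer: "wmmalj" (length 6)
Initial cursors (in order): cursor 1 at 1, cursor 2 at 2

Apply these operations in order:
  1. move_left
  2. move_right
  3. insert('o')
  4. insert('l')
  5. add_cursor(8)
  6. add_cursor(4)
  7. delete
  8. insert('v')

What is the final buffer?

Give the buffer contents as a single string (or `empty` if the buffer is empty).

Answer: wovvovmvlj

Derivation:
After op 1 (move_left): buffer="wmmalj" (len 6), cursors c1@0 c2@1, authorship ......
After op 2 (move_right): buffer="wmmalj" (len 6), cursors c1@1 c2@2, authorship ......
After op 3 (insert('o')): buffer="womomalj" (len 8), cursors c1@2 c2@4, authorship .1.2....
After op 4 (insert('l')): buffer="wolmolmalj" (len 10), cursors c1@3 c2@6, authorship .11.22....
After op 5 (add_cursor(8)): buffer="wolmolmalj" (len 10), cursors c1@3 c2@6 c3@8, authorship .11.22....
After op 6 (add_cursor(4)): buffer="wolmolmalj" (len 10), cursors c1@3 c4@4 c2@6 c3@8, authorship .11.22....
After op 7 (delete): buffer="woomlj" (len 6), cursors c1@2 c4@2 c2@3 c3@4, authorship .12...
After op 8 (insert('v')): buffer="wovvovmvlj" (len 10), cursors c1@4 c4@4 c2@6 c3@8, authorship .11422.3..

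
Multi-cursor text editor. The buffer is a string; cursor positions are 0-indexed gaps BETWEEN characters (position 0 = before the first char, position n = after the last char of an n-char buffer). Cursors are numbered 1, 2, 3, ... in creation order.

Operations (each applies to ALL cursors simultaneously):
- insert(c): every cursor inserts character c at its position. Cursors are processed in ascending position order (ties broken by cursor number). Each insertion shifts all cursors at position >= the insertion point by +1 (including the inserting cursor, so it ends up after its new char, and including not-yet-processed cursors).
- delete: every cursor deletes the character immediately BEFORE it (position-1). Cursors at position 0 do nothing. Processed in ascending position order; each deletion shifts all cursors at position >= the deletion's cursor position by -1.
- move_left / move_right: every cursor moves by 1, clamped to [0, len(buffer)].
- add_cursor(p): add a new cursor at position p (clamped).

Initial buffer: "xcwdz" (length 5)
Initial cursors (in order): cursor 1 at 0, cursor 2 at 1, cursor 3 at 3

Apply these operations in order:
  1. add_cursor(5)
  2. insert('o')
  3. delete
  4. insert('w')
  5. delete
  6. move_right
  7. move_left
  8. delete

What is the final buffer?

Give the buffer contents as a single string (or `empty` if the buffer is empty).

After op 1 (add_cursor(5)): buffer="xcwdz" (len 5), cursors c1@0 c2@1 c3@3 c4@5, authorship .....
After op 2 (insert('o')): buffer="oxocwodzo" (len 9), cursors c1@1 c2@3 c3@6 c4@9, authorship 1.2..3..4
After op 3 (delete): buffer="xcwdz" (len 5), cursors c1@0 c2@1 c3@3 c4@5, authorship .....
After op 4 (insert('w')): buffer="wxwcwwdzw" (len 9), cursors c1@1 c2@3 c3@6 c4@9, authorship 1.2..3..4
After op 5 (delete): buffer="xcwdz" (len 5), cursors c1@0 c2@1 c3@3 c4@5, authorship .....
After op 6 (move_right): buffer="xcwdz" (len 5), cursors c1@1 c2@2 c3@4 c4@5, authorship .....
After op 7 (move_left): buffer="xcwdz" (len 5), cursors c1@0 c2@1 c3@3 c4@4, authorship .....
After op 8 (delete): buffer="cz" (len 2), cursors c1@0 c2@0 c3@1 c4@1, authorship ..

Answer: cz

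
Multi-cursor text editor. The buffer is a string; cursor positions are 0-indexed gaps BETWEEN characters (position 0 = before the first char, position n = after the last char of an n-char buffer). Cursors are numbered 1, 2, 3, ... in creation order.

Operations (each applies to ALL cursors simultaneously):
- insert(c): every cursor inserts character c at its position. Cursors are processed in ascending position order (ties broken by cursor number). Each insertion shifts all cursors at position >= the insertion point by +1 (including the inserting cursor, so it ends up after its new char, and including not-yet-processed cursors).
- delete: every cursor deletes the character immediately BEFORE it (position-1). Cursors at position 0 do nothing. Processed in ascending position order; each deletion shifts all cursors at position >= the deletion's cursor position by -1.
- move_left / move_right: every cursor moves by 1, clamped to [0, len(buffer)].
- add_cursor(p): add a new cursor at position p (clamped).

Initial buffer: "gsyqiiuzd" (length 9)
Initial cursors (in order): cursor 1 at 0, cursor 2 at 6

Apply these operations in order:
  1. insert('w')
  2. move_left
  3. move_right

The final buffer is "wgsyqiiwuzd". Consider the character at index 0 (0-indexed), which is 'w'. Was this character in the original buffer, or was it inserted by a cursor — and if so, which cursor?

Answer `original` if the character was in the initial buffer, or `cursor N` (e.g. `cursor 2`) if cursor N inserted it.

Answer: cursor 1

Derivation:
After op 1 (insert('w')): buffer="wgsyqiiwuzd" (len 11), cursors c1@1 c2@8, authorship 1......2...
After op 2 (move_left): buffer="wgsyqiiwuzd" (len 11), cursors c1@0 c2@7, authorship 1......2...
After op 3 (move_right): buffer="wgsyqiiwuzd" (len 11), cursors c1@1 c2@8, authorship 1......2...
Authorship (.=original, N=cursor N): 1 . . . . . . 2 . . .
Index 0: author = 1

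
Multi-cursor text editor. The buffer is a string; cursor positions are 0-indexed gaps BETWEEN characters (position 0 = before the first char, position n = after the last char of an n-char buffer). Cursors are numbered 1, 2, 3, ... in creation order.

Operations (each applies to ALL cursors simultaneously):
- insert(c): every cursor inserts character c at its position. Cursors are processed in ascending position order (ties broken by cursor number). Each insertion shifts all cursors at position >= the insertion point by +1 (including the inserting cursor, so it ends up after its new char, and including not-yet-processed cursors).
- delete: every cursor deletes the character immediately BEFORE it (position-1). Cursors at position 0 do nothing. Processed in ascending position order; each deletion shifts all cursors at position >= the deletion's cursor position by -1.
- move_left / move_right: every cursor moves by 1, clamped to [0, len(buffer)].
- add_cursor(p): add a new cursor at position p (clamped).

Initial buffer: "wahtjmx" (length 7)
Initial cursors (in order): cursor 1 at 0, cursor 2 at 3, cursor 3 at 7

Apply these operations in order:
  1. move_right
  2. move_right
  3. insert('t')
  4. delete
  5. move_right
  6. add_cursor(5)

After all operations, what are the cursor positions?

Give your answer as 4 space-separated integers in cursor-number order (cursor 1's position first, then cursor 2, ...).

Answer: 3 6 7 5

Derivation:
After op 1 (move_right): buffer="wahtjmx" (len 7), cursors c1@1 c2@4 c3@7, authorship .......
After op 2 (move_right): buffer="wahtjmx" (len 7), cursors c1@2 c2@5 c3@7, authorship .......
After op 3 (insert('t')): buffer="wathtjtmxt" (len 10), cursors c1@3 c2@7 c3@10, authorship ..1...2..3
After op 4 (delete): buffer="wahtjmx" (len 7), cursors c1@2 c2@5 c3@7, authorship .......
After op 5 (move_right): buffer="wahtjmx" (len 7), cursors c1@3 c2@6 c3@7, authorship .......
After op 6 (add_cursor(5)): buffer="wahtjmx" (len 7), cursors c1@3 c4@5 c2@6 c3@7, authorship .......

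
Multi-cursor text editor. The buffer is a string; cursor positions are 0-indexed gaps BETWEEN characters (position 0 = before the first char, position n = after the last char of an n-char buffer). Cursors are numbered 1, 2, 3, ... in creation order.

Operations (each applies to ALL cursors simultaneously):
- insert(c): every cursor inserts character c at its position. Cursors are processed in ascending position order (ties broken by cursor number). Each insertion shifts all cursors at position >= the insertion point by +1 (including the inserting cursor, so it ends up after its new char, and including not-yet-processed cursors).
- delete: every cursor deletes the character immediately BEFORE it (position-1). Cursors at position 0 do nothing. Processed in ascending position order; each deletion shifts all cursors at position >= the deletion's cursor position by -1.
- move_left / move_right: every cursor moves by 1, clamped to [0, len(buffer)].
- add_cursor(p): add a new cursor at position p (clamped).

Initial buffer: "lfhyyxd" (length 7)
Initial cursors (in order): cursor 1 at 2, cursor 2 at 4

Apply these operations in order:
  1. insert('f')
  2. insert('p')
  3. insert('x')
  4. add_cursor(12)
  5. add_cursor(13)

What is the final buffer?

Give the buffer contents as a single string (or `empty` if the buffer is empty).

Answer: lffpxhyfpxyxd

Derivation:
After op 1 (insert('f')): buffer="lffhyfyxd" (len 9), cursors c1@3 c2@6, authorship ..1..2...
After op 2 (insert('p')): buffer="lffphyfpyxd" (len 11), cursors c1@4 c2@8, authorship ..11..22...
After op 3 (insert('x')): buffer="lffpxhyfpxyxd" (len 13), cursors c1@5 c2@10, authorship ..111..222...
After op 4 (add_cursor(12)): buffer="lffpxhyfpxyxd" (len 13), cursors c1@5 c2@10 c3@12, authorship ..111..222...
After op 5 (add_cursor(13)): buffer="lffpxhyfpxyxd" (len 13), cursors c1@5 c2@10 c3@12 c4@13, authorship ..111..222...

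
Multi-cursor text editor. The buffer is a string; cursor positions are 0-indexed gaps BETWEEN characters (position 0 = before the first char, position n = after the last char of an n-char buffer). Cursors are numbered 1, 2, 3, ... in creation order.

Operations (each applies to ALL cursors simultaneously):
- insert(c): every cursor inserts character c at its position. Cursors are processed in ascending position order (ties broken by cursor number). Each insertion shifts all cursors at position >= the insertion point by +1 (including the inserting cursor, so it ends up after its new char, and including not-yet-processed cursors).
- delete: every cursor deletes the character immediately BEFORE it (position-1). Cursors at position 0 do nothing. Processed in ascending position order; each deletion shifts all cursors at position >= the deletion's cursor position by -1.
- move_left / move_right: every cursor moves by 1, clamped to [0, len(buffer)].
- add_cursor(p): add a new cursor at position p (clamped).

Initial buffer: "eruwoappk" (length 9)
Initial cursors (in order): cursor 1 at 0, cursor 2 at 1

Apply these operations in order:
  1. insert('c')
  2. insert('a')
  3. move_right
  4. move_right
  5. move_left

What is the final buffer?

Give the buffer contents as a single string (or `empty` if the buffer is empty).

Answer: caecaruwoappk

Derivation:
After op 1 (insert('c')): buffer="cecruwoappk" (len 11), cursors c1@1 c2@3, authorship 1.2........
After op 2 (insert('a')): buffer="caecaruwoappk" (len 13), cursors c1@2 c2@5, authorship 11.22........
After op 3 (move_right): buffer="caecaruwoappk" (len 13), cursors c1@3 c2@6, authorship 11.22........
After op 4 (move_right): buffer="caecaruwoappk" (len 13), cursors c1@4 c2@7, authorship 11.22........
After op 5 (move_left): buffer="caecaruwoappk" (len 13), cursors c1@3 c2@6, authorship 11.22........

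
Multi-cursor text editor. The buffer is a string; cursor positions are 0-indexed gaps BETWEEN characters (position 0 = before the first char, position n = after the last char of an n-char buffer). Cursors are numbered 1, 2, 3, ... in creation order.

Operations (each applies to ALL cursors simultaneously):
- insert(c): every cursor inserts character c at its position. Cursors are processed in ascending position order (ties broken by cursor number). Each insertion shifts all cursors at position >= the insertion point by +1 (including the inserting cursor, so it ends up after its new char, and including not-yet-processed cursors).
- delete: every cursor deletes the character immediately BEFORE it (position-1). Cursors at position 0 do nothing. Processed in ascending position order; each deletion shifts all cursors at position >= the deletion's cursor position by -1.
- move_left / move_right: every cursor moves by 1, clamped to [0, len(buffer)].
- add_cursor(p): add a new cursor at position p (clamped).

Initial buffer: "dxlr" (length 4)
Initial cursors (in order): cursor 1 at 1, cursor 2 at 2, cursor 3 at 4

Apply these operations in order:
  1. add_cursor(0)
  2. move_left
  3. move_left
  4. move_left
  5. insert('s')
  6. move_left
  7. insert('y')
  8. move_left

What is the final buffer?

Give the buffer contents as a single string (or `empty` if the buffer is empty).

After op 1 (add_cursor(0)): buffer="dxlr" (len 4), cursors c4@0 c1@1 c2@2 c3@4, authorship ....
After op 2 (move_left): buffer="dxlr" (len 4), cursors c1@0 c4@0 c2@1 c3@3, authorship ....
After op 3 (move_left): buffer="dxlr" (len 4), cursors c1@0 c2@0 c4@0 c3@2, authorship ....
After op 4 (move_left): buffer="dxlr" (len 4), cursors c1@0 c2@0 c4@0 c3@1, authorship ....
After op 5 (insert('s')): buffer="sssdsxlr" (len 8), cursors c1@3 c2@3 c4@3 c3@5, authorship 124.3...
After op 6 (move_left): buffer="sssdsxlr" (len 8), cursors c1@2 c2@2 c4@2 c3@4, authorship 124.3...
After op 7 (insert('y')): buffer="ssyyysdysxlr" (len 12), cursors c1@5 c2@5 c4@5 c3@8, authorship 121244.33...
After op 8 (move_left): buffer="ssyyysdysxlr" (len 12), cursors c1@4 c2@4 c4@4 c3@7, authorship 121244.33...

Answer: ssyyysdysxlr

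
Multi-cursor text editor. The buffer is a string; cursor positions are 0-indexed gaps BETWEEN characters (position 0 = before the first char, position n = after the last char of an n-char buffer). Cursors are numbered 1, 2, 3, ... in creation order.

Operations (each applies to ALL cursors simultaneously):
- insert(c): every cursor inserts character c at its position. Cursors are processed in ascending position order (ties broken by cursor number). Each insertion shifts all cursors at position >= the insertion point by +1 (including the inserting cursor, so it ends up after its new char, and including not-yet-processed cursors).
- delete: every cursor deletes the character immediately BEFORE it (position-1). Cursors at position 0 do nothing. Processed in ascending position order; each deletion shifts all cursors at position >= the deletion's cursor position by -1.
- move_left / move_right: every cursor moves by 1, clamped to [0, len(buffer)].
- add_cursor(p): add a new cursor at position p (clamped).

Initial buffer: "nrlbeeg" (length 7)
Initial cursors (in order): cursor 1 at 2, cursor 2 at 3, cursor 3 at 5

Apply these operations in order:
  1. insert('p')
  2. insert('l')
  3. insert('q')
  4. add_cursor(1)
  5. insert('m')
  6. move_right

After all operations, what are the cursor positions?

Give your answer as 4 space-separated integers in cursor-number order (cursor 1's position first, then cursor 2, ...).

After op 1 (insert('p')): buffer="nrplpbepeg" (len 10), cursors c1@3 c2@5 c3@8, authorship ..1.2..3..
After op 2 (insert('l')): buffer="nrpllplbepleg" (len 13), cursors c1@4 c2@7 c3@11, authorship ..11.22..33..
After op 3 (insert('q')): buffer="nrplqlplqbeplqeg" (len 16), cursors c1@5 c2@9 c3@14, authorship ..111.222..333..
After op 4 (add_cursor(1)): buffer="nrplqlplqbeplqeg" (len 16), cursors c4@1 c1@5 c2@9 c3@14, authorship ..111.222..333..
After op 5 (insert('m')): buffer="nmrplqmlplqmbeplqmeg" (len 20), cursors c4@2 c1@7 c2@12 c3@18, authorship .4.1111.2222..3333..
After op 6 (move_right): buffer="nmrplqmlplqmbeplqmeg" (len 20), cursors c4@3 c1@8 c2@13 c3@19, authorship .4.1111.2222..3333..

Answer: 8 13 19 3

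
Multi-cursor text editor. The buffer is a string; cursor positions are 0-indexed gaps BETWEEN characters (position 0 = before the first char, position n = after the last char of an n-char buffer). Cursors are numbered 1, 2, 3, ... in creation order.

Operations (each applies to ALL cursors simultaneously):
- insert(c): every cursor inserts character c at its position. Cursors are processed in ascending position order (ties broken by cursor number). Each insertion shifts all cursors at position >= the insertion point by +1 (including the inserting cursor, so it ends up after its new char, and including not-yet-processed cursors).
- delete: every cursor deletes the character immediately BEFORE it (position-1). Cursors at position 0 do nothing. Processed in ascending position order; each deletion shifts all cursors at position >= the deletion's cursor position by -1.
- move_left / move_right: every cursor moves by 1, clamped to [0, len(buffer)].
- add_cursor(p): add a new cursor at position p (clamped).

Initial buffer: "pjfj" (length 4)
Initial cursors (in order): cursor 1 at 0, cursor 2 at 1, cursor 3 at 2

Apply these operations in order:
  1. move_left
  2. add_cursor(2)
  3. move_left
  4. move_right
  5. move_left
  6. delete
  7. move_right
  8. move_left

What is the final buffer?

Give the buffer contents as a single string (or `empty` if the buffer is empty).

Answer: jfj

Derivation:
After op 1 (move_left): buffer="pjfj" (len 4), cursors c1@0 c2@0 c3@1, authorship ....
After op 2 (add_cursor(2)): buffer="pjfj" (len 4), cursors c1@0 c2@0 c3@1 c4@2, authorship ....
After op 3 (move_left): buffer="pjfj" (len 4), cursors c1@0 c2@0 c3@0 c4@1, authorship ....
After op 4 (move_right): buffer="pjfj" (len 4), cursors c1@1 c2@1 c3@1 c4@2, authorship ....
After op 5 (move_left): buffer="pjfj" (len 4), cursors c1@0 c2@0 c3@0 c4@1, authorship ....
After op 6 (delete): buffer="jfj" (len 3), cursors c1@0 c2@0 c3@0 c4@0, authorship ...
After op 7 (move_right): buffer="jfj" (len 3), cursors c1@1 c2@1 c3@1 c4@1, authorship ...
After op 8 (move_left): buffer="jfj" (len 3), cursors c1@0 c2@0 c3@0 c4@0, authorship ...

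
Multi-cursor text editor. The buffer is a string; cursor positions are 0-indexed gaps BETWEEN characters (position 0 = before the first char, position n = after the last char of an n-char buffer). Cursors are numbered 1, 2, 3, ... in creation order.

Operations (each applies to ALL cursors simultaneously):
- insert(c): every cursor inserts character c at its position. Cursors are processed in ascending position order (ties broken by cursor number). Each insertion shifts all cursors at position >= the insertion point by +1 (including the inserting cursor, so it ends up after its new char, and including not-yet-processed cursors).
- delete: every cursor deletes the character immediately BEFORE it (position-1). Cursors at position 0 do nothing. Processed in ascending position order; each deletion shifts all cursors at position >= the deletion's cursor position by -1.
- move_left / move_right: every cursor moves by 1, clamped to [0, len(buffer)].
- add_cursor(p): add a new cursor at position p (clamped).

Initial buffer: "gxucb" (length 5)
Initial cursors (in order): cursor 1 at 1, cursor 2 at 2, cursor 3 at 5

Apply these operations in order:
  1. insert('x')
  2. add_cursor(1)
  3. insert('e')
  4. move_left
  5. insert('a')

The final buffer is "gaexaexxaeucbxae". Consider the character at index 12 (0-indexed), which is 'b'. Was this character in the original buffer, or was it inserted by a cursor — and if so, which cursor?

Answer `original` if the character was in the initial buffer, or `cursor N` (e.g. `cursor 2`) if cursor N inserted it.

Answer: original

Derivation:
After op 1 (insert('x')): buffer="gxxxucbx" (len 8), cursors c1@2 c2@4 c3@8, authorship .1.2...3
After op 2 (add_cursor(1)): buffer="gxxxucbx" (len 8), cursors c4@1 c1@2 c2@4 c3@8, authorship .1.2...3
After op 3 (insert('e')): buffer="gexexxeucbxe" (len 12), cursors c4@2 c1@4 c2@7 c3@12, authorship .411.22...33
After op 4 (move_left): buffer="gexexxeucbxe" (len 12), cursors c4@1 c1@3 c2@6 c3@11, authorship .411.22...33
After op 5 (insert('a')): buffer="gaexaexxaeucbxae" (len 16), cursors c4@2 c1@5 c2@9 c3@15, authorship .44111.222...333
Authorship (.=original, N=cursor N): . 4 4 1 1 1 . 2 2 2 . . . 3 3 3
Index 12: author = original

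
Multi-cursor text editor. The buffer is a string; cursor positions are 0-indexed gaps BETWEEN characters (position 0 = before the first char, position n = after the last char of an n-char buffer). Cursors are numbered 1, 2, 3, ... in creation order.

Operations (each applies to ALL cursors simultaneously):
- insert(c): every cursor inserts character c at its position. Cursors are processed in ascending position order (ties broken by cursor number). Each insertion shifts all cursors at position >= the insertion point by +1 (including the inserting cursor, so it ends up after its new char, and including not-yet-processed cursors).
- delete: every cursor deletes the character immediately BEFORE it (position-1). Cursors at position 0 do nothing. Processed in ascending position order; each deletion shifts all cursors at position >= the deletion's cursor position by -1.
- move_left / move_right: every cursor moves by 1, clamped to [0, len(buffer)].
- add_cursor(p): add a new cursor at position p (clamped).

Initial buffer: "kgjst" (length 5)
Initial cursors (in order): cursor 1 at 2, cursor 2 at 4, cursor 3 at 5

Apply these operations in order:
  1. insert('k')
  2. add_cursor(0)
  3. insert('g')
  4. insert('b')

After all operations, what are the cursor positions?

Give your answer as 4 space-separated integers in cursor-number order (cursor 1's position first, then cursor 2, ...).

Answer: 7 12 16 2

Derivation:
After op 1 (insert('k')): buffer="kgkjsktk" (len 8), cursors c1@3 c2@6 c3@8, authorship ..1..2.3
After op 2 (add_cursor(0)): buffer="kgkjsktk" (len 8), cursors c4@0 c1@3 c2@6 c3@8, authorship ..1..2.3
After op 3 (insert('g')): buffer="gkgkgjskgtkg" (len 12), cursors c4@1 c1@5 c2@9 c3@12, authorship 4..11..22.33
After op 4 (insert('b')): buffer="gbkgkgbjskgbtkgb" (len 16), cursors c4@2 c1@7 c2@12 c3@16, authorship 44..111..222.333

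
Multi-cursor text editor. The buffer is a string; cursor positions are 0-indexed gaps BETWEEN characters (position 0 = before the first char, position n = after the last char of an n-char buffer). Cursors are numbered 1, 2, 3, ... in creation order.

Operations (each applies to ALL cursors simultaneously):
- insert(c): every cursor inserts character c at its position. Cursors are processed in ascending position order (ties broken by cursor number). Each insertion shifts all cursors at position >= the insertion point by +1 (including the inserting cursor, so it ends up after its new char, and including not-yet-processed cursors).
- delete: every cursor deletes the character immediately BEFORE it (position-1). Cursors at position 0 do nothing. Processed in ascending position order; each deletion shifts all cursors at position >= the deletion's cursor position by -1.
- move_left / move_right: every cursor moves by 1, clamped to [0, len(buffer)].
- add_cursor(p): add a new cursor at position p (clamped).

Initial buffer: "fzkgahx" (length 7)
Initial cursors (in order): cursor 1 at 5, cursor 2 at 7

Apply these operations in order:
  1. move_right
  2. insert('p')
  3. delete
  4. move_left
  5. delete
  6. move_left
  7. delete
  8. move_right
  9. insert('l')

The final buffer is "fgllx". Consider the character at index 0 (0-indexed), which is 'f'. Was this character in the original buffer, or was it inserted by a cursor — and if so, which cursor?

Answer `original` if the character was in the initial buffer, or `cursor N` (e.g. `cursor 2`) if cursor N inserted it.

After op 1 (move_right): buffer="fzkgahx" (len 7), cursors c1@6 c2@7, authorship .......
After op 2 (insert('p')): buffer="fzkgahpxp" (len 9), cursors c1@7 c2@9, authorship ......1.2
After op 3 (delete): buffer="fzkgahx" (len 7), cursors c1@6 c2@7, authorship .......
After op 4 (move_left): buffer="fzkgahx" (len 7), cursors c1@5 c2@6, authorship .......
After op 5 (delete): buffer="fzkgx" (len 5), cursors c1@4 c2@4, authorship .....
After op 6 (move_left): buffer="fzkgx" (len 5), cursors c1@3 c2@3, authorship .....
After op 7 (delete): buffer="fgx" (len 3), cursors c1@1 c2@1, authorship ...
After op 8 (move_right): buffer="fgx" (len 3), cursors c1@2 c2@2, authorship ...
After op 9 (insert('l')): buffer="fgllx" (len 5), cursors c1@4 c2@4, authorship ..12.
Authorship (.=original, N=cursor N): . . 1 2 .
Index 0: author = original

Answer: original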